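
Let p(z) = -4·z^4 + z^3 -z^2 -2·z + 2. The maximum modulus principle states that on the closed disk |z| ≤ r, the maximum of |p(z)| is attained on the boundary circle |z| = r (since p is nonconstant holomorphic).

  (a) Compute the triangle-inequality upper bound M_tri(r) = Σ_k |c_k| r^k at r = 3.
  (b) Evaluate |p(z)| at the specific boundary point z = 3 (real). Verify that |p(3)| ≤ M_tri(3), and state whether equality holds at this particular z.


Coefficients: c_0 = 2, c_1 = -2, c_2 = -1, c_3 = 1, c_4 = -4. Radius r = 3.
Part (a). Triangle bound: M_tri(r) = Σ_k |c_k| r^k
  = |2|·3^0 + |-2|·3^1 + |-1|·3^2 + |1|·3^3 + |-4|·3^4
  = 2 + 6 + 9 + 27 + 324 = 368.
This bounds M(r) := max_{|z|=r} |p(z)| from above; equality holds iff all terms c_k z^k can be made to align in phase at a single z on |z|=r.
Part (b). At z = 3 (real, on the circle |z| = r):
  p(3) = (2)·3^0 + (-2)·3^1 + (-1)·3^2 + (1)·3^3 + (-4)·3^4 = -310.
  |p(3)| = 310.
Check: |p(3)| = 310 ≤ 368 = M_tri(3). ✓ Equality does not hold at z = 3 (the coefficients have mixed signs, so the terms do not all align in phase there).

M_tri(3) = 368; |p(3)| = 310; equality at z=3: no.


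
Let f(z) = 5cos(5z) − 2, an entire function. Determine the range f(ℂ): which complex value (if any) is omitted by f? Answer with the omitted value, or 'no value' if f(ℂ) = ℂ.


Little Picard bounds the complement of f(ℂ) to at most one point.
cos is entire and surjective onto ℂ: for every w ∈ ℂ, cos(ζ) = w has a solution ζ ∈ ℂ (e.g., via the complex inverse arccos). With ζ = 5z this gives z = ζ/(5). Then 5·cos(5z) takes every value in 5·ℂ = ℂ, and adding -2 is a bijection of ℂ. So f is surjective and omits no value. (Note: only on the real line is cos bounded by [−1, 1].)

Omitted value: no value.


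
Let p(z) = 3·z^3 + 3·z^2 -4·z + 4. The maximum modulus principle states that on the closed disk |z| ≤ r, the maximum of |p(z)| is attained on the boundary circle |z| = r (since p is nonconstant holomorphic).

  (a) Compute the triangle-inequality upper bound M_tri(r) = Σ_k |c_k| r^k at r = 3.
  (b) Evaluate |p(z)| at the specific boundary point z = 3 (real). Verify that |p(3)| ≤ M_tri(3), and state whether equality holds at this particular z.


Coefficients: c_0 = 4, c_1 = -4, c_2 = 3, c_3 = 3. Radius r = 3.
Part (a). Triangle bound: M_tri(r) = Σ_k |c_k| r^k
  = |4|·3^0 + |-4|·3^1 + |3|·3^2 + |3|·3^3
  = 4 + 12 + 27 + 81 = 124.
This bounds M(r) := max_{|z|=r} |p(z)| from above; equality holds iff all terms c_k z^k can be made to align in phase at a single z on |z|=r.
Part (b). At z = 3 (real, on the circle |z| = r):
  p(3) = (4)·3^0 + (-4)·3^1 + (3)·3^2 + (3)·3^3 = 100.
  |p(3)| = 100.
Check: |p(3)| = 100 ≤ 124 = M_tri(3). ✓ Equality does not hold at z = 3 (the coefficients have mixed signs, so the terms do not all align in phase there).

M_tri(3) = 124; |p(3)| = 100; equality at z=3: no.


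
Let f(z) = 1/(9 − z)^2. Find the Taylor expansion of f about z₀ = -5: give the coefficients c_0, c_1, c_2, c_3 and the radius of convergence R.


Let w = z − z₀, so z = z₀ + w.
Then 9 − z = 9 − (z₀ + w) = (9 − z₀) − w = 14 − w.
f(z) = 1/(14 − w)^2 = (1/(14)^2) · (1 − w/(14))^{−2}.
By the binomial series (1−u)^{−2} = Σ_{n≥0} C(n+1, 1) u^n for |u|<1, with u = w/(14):
  c_n = C(n+1, 1) / (14)^(n+2).
  c_0 = 1/(14)^2 = 1/196.
  c_1 = 2/(14)^3 = 1/1372.
  c_2 = 3/(14)^4 = 3/38416.
  c_3 = 4/(14)^5 = 1/134456.
The series is valid for |w/d| < 1, i.e. |z − z₀| < |d|.
Radius of convergence: R = |9 − z₀| = |14| = 14 (distance from z₀ to the singularity z = 9).

c_0 = 1/196, c_1 = 1/1372, c_2 = 3/38416, c_3 = 1/134456; R = 14.


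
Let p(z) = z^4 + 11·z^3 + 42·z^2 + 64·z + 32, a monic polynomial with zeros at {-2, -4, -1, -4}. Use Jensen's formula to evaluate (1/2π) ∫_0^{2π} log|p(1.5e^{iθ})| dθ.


Zeros: -4, -4, -2, -1; r = 1.5.
Inside |z| < r: -1. Outside (|z| ≥ r): -4, -4, -2.
p(0) = 32, so log|p(0)| = log(32) = 3.4657.
Apply Jensen: I(r) = log|p(0)| + Σ_k log(r/|z_k|), summed over zeros inside |z| < r.
  log(r/|z_k|) for z_k = -1: log(1.5/1) = 0.4055
  Outside zeros (-4, -4, -2) contribute nothing to the Jensen sum.
Sum over inside zeros: 0.4055.
I(r) = log|p(0)| + (inside sum) = 3.4657 + 0.4055 = 3.8712.
Note: since some zeros are outside |z| ≤ r, the simplified n·log(r) form does NOT apply — only the inside zeros contribute.

I(r) ≈ 3.8712.


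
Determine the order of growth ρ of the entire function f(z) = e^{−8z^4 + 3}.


|e^{−8z^4 + 3}| = e^{Re(-8·z^4) + 3} ≤ e^{8|z|^4 + 3} = e^{8r^4 + 3} on |z| = r, so ρ ≤ 4. Choosing z on |z|=r so that -8·z^4 is real positive (always possible by picking arg z appropriately) gives |f(z)| = e^{8r^4 + 3}, matching the bound. The additive constant 3 does not affect log log M(r) ~ 4·log r. Hence ρ = 4.
Therefore ρ = 4.

Order ρ = 4.


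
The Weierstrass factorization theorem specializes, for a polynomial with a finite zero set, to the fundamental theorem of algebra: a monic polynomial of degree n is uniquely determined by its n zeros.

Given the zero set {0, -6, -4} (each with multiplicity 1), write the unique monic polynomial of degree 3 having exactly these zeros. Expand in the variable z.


The polynomial is p(z) = ∏_{α ∈ S} (z − α), where S = {0, -6, -4}.
Expanding the product yields: p(z) = z^3 + 10·z^2 + 24·z.
The resulting polynomial has degree 3 and real coefficients as required.

p(z) = z^3 + 10·z^2 + 24·z.


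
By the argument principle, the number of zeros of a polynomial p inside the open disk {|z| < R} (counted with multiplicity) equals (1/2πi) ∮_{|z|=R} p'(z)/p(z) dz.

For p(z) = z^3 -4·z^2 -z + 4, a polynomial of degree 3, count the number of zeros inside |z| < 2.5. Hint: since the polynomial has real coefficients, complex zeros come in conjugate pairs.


The zeros of p are: 1, -1, 4.
Their magnitudes are: 1, 1, 4.
Zeros with |z| < R = 2.5: 1, -1.
Count = 2.
By the argument principle, (1/2πi) ∮_{|z|=R} p'(z)/p(z) dz equals exactly this count.

Number of zeros inside |z| < 2.5: 2.


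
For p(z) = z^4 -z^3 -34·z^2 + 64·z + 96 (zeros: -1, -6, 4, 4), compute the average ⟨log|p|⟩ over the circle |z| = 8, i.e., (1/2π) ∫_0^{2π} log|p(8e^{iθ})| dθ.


Zeros: -6, -1, 4, 4; r = 8.
Inside |z| < r: -6, -1, 4, 4. Outside (|z| ≥ r): ∅.
p(0) = 96, so log|p(0)| = log(96) = 4.5643.
Apply Jensen: I(r) = log|p(0)| + Σ_k log(r/|z_k|), summed over zeros inside |z| < r.
  log(r/|z_k|) for z_k = -1: log(8/1) = 2.0794
  log(r/|z_k|) for z_k = -6: log(8/6) = 0.2877
  log(r/|z_k|) for z_k = 4: log(8/4) = 0.6931
  log(r/|z_k|) for z_k = 4: log(8/4) = 0.6931
Sum over inside zeros: 3.7534.
I(r) = log|p(0)| + (inside sum) = 4.5643 + 3.7534 = 8.3178.
Closed form (all zeros inside, monic): I(r) = n·log(r) = 4·log(8) = 8.3178. ✓

I(r) ≈ 8.3178.


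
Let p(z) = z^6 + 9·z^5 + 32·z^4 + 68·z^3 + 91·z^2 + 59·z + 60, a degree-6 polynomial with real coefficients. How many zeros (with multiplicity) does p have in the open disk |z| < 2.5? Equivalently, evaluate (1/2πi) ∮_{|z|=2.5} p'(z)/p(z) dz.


The zeros of p are: -4, (0 + 1i), (0 - 1i), (-1 + 2i), (-1 - 2i), -3.
Their magnitudes are: 4, 1, 1, 2.236, 2.236, 3.
Zeros with |z| < R = 2.5: (0 + 1i), (0 - 1i), (-1 + 2i), (-1 - 2i).
Count = 4.
By the argument principle, (1/2πi) ∮_{|z|=R} p'(z)/p(z) dz equals exactly this count.

Number of zeros inside |z| < 2.5: 4.


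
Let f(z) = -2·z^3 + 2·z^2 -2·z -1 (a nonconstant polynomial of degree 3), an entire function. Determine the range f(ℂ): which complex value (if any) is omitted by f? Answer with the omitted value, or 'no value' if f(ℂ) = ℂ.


Little Picard bounds the complement of f(ℂ) to at most one point.
For every w ∈ ℂ, the equation p(z) − w = 0 is a nonconstant polynomial in z and hence has at least one root by the fundamental theorem of algebra. So p is surjective onto ℂ, omitting no value.

Omitted value: no value.


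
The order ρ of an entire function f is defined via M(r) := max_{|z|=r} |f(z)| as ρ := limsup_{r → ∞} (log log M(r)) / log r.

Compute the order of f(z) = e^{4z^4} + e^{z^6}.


Each summand is entire of order 4 and 6 respectively (as in the single-exponential case). The order of a sum is at most the max of the orders, so ρ ≤ 6. For the lower bound: on |z|=r choose arg z so that 1z^6 is real positive; then |e^{1z^6}| = e^{1r^6} while |e^{4z^4}| ≤ e^{4r^4} = o(e^{1r^6}). So |f| ≥ e^{1r^6}(1 − o(1)) and ρ ≥ 6. Hence ρ = max(4, 6) = 6.
Therefore ρ = 6.

Order ρ = 6.


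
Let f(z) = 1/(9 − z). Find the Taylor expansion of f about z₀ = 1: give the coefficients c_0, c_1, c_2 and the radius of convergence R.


Let w = z − z₀, so z = z₀ + w.
Then 9 − z = 9 − (z₀ + w) = (9 − z₀) − w = 8 − w.
f(z) = 1/(8 − w) = (1/(8)) · 1/(1 − w/(8)) = Σ_{n≥0} w^n / (8)^(n+1).
So c_n = 1/(8)^(n+1):
  c_0 = 1/(8)^1 = 1/8.
  c_1 = 1/(8)^2 = 1/64.
  c_2 = 1/(8)^3 = 1/512.
The series is valid for |w/d| < 1, i.e. |z − z₀| < |d|.
Radius of convergence: R = |9 − z₀| = |8| = 8 (distance from z₀ to the singularity z = 9).

c_0 = 1/8, c_1 = 1/64, c_2 = 1/512; R = 8.


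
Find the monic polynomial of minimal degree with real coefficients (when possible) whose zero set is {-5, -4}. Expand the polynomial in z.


The polynomial is p(z) = ∏_{α ∈ S} (z − α), where S = {-5, -4}.
Expanding the product yields: p(z) = z^2 + 9·z + 20.
The resulting polynomial has degree 2 and real coefficients as required.

p(z) = z^2 + 9·z + 20.


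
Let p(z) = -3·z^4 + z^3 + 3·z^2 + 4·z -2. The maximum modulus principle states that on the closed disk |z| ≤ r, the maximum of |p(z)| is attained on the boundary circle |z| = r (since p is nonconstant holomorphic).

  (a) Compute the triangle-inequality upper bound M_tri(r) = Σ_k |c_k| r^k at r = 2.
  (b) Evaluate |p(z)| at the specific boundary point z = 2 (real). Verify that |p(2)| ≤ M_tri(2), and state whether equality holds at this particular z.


Coefficients: c_0 = -2, c_1 = 4, c_2 = 3, c_3 = 1, c_4 = -3. Radius r = 2.
Part (a). Triangle bound: M_tri(r) = Σ_k |c_k| r^k
  = |-2|·2^0 + |4|·2^1 + |3|·2^2 + |1|·2^3 + |-3|·2^4
  = 2 + 8 + 12 + 8 + 48 = 78.
This bounds M(r) := max_{|z|=r} |p(z)| from above; equality holds iff all terms c_k z^k can be made to align in phase at a single z on |z|=r.
Part (b). At z = 2 (real, on the circle |z| = r):
  p(2) = (-2)·2^0 + (4)·2^1 + (3)·2^2 + (1)·2^3 + (-3)·2^4 = -22.
  |p(2)| = 22.
Check: |p(2)| = 22 ≤ 78 = M_tri(2). ✓ Equality does not hold at z = 2 (the coefficients have mixed signs, so the terms do not all align in phase there).

M_tri(2) = 78; |p(2)| = 22; equality at z=2: no.


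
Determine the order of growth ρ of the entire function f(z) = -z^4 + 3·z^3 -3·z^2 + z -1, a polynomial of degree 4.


|f(z)| ≤ Σ|c_k|·r^k = O(r^4) as r → ∞. Polynomial growth is O(e^{r^ε}) for every ε > 0 (since r^4/e^{r^ε} → 0), so ρ ≤ ε for all ε > 0, i.e. ρ = 0. Every nonconstant polynomial has order 0.
Therefore ρ = 0.

Order ρ = 0.


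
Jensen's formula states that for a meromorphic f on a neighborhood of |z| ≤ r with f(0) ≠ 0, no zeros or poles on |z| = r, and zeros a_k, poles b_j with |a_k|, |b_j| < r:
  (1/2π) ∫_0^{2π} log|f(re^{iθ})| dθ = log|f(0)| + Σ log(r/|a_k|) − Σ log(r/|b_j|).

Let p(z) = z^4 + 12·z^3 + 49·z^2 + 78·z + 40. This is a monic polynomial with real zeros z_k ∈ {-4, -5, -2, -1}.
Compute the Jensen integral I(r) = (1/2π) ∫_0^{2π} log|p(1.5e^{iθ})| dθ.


Zeros: -5, -4, -2, -1; r = 1.5.
Inside |z| < r: -1. Outside (|z| ≥ r): -5, -4, -2.
p(0) = 40, so log|p(0)| = log(40) = 3.6889.
Apply Jensen: I(r) = log|p(0)| + Σ_k log(r/|z_k|), summed over zeros inside |z| < r.
  log(r/|z_k|) for z_k = -1: log(1.5/1) = 0.4055
  Outside zeros (-5, -4, -2) contribute nothing to the Jensen sum.
Sum over inside zeros: 0.4055.
I(r) = log|p(0)| + (inside sum) = 3.6889 + 0.4055 = 4.0943.
Note: since some zeros are outside |z| ≤ r, the simplified n·log(r) form does NOT apply — only the inside zeros contribute.

I(r) ≈ 4.0943.


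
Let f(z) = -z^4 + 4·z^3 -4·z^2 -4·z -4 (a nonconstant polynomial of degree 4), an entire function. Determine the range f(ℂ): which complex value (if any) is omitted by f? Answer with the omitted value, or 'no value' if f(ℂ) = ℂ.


Little Picard bounds the complement of f(ℂ) to at most one point.
For every w ∈ ℂ, the equation p(z) − w = 0 is a nonconstant polynomial in z and hence has at least one root by the fundamental theorem of algebra. So p is surjective onto ℂ, omitting no value.

Omitted value: no value.


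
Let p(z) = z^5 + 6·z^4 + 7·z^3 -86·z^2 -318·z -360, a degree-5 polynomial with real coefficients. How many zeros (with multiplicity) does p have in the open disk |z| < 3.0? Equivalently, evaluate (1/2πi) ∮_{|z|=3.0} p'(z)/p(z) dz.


The zeros of p are: (-2 + 1i), (-2 - 1i), (-3 + 3i), (-3 - 3i), 4.
Their magnitudes are: 2.236, 2.236, 4.243, 4.243, 4.
Zeros with |z| < R = 3.0: (-2 + 1i), (-2 - 1i).
Count = 2.
By the argument principle, (1/2πi) ∮_{|z|=R} p'(z)/p(z) dz equals exactly this count.

Number of zeros inside |z| < 3.0: 2.


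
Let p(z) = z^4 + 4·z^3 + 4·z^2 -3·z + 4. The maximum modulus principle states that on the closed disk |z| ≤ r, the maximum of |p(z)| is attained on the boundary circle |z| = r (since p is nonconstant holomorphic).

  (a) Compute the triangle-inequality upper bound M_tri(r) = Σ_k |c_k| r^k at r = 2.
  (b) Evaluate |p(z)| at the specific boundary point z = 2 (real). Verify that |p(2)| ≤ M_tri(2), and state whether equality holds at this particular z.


Coefficients: c_0 = 4, c_1 = -3, c_2 = 4, c_3 = 4, c_4 = 1. Radius r = 2.
Part (a). Triangle bound: M_tri(r) = Σ_k |c_k| r^k
  = |4|·2^0 + |-3|·2^1 + |4|·2^2 + |4|·2^3 + |1|·2^4
  = 4 + 6 + 16 + 32 + 16 = 74.
This bounds M(r) := max_{|z|=r} |p(z)| from above; equality holds iff all terms c_k z^k can be made to align in phase at a single z on |z|=r.
Part (b). At z = 2 (real, on the circle |z| = r):
  p(2) = (4)·2^0 + (-3)·2^1 + (4)·2^2 + (4)·2^3 + (1)·2^4 = 62.
  |p(2)| = 62.
Check: |p(2)| = 62 ≤ 74 = M_tri(2). ✓ Equality does not hold at z = 2 (the coefficients have mixed signs, so the terms do not all align in phase there).

M_tri(2) = 74; |p(2)| = 62; equality at z=2: no.


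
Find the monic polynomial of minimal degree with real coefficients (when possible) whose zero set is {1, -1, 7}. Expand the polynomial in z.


The polynomial is p(z) = ∏_{α ∈ S} (z − α), where S = {1, -1, 7}.
Expanding the product yields: p(z) = z^3 -7·z^2 -z + 7.
The resulting polynomial has degree 3 and real coefficients as required.

p(z) = z^3 -7·z^2 -z + 7.


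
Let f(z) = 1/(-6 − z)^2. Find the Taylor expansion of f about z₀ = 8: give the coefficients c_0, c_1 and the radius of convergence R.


Let w = z − z₀, so z = z₀ + w.
Then -6 − z = -6 − (z₀ + w) = (-6 − z₀) − w = -14 − w.
f(z) = 1/(-14 − w)^2 = (1/(-14)^2) · (1 − w/(-14))^{−2}.
By the binomial series (1−u)^{−2} = Σ_{n≥0} C(n+1, 1) u^n for |u|<1, with u = w/(-14):
  c_n = C(n+1, 1) / (-14)^(n+2).
  c_0 = 1/(-14)^2 = 1/196.
  c_1 = 2/(-14)^3 = -1/1372.
The series is valid for |w/d| < 1, i.e. |z − z₀| < |d|.
Radius of convergence: R = |-6 − z₀| = |-14| = 14 (distance from z₀ to the singularity z = -6).

c_0 = 1/196, c_1 = -1/1372; R = 14.


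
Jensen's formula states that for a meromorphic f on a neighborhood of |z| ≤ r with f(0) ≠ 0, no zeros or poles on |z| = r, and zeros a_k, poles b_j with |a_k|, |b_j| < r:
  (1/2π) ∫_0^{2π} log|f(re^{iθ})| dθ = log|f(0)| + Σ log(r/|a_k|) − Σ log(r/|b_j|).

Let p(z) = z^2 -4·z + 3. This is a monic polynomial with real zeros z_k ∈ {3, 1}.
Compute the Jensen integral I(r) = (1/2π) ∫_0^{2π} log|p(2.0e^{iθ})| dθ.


Zeros: 1, 3; r = 2.0.
Inside |z| < r: 1. Outside (|z| ≥ r): 3.
p(0) = 3, so log|p(0)| = log(3) = 1.0986.
Apply Jensen: I(r) = log|p(0)| + Σ_k log(r/|z_k|), summed over zeros inside |z| < r.
  log(r/|z_k|) for z_k = 1: log(2.0/1) = 0.6931
  Outside zeros (3) contribute nothing to the Jensen sum.
Sum over inside zeros: 0.6931.
I(r) = log|p(0)| + (inside sum) = 1.0986 + 0.6931 = 1.7918.
Note: since some zeros are outside |z| ≤ r, the simplified n·log(r) form does NOT apply — only the inside zeros contribute.

I(r) ≈ 1.7918.


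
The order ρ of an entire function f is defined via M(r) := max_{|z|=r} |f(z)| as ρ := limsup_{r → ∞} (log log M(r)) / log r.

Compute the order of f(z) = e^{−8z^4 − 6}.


|e^{−8z^4 − 6}| = e^{Re(-8·z^4) + -6} ≤ e^{8|z|^4 + -6} = e^{8r^4 + -6} on |z| = r, so ρ ≤ 4. Choosing z on |z|=r so that -8·z^4 is real positive (always possible by picking arg z appropriately) gives |f(z)| = e^{8r^4 + -6}, matching the bound. The additive constant -6 does not affect log log M(r) ~ 4·log r. Hence ρ = 4.
Therefore ρ = 4.

Order ρ = 4.


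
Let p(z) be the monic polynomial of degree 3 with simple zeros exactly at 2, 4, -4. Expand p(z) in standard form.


The polynomial is p(z) = ∏_{α ∈ S} (z − α), where S = {2, 4, -4}.
Expanding the product yields: p(z) = z^3 -2·z^2 -16·z + 32.
The resulting polynomial has degree 3 and real coefficients as required.

p(z) = z^3 -2·z^2 -16·z + 32.


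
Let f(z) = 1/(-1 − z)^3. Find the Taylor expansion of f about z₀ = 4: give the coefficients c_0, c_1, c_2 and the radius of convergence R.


Let w = z − z₀, so z = z₀ + w.
Then -1 − z = -1 − (z₀ + w) = (-1 − z₀) − w = -5 − w.
f(z) = 1/(-5 − w)^3 = (1/(-5)^3) · (1 − w/(-5))^{−3}.
By the binomial series (1−u)^{−3} = Σ_{n≥0} C(n+2, 2) u^n for |u|<1, with u = w/(-5):
  c_n = C(n+2, 2) / (-5)^(n+3).
  c_0 = 1/(-5)^3 = -1/125.
  c_1 = 3/(-5)^4 = 3/625.
  c_2 = 6/(-5)^5 = -6/3125.
The series is valid for |w/d| < 1, i.e. |z − z₀| < |d|.
Radius of convergence: R = |-1 − z₀| = |-5| = 5 (distance from z₀ to the singularity z = -1).

c_0 = -1/125, c_1 = 3/625, c_2 = -6/3125; R = 5.


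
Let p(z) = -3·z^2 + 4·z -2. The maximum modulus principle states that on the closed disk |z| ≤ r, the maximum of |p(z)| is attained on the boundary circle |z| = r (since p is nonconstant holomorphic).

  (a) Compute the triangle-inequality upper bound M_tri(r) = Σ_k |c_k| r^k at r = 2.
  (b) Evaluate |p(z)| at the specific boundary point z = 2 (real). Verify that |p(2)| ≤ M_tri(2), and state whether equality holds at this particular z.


Coefficients: c_0 = -2, c_1 = 4, c_2 = -3. Radius r = 2.
Part (a). Triangle bound: M_tri(r) = Σ_k |c_k| r^k
  = |-2|·2^0 + |4|·2^1 + |-3|·2^2
  = 2 + 8 + 12 = 22.
This bounds M(r) := max_{|z|=r} |p(z)| from above; equality holds iff all terms c_k z^k can be made to align in phase at a single z on |z|=r.
Part (b). At z = 2 (real, on the circle |z| = r):
  p(2) = (-2)·2^0 + (4)·2^1 + (-3)·2^2 = -6.
  |p(2)| = 6.
Check: |p(2)| = 6 ≤ 22 = M_tri(2). ✓ Equality does not hold at z = 2 (the coefficients have mixed signs, so the terms do not all align in phase there).

M_tri(2) = 22; |p(2)| = 6; equality at z=2: no.


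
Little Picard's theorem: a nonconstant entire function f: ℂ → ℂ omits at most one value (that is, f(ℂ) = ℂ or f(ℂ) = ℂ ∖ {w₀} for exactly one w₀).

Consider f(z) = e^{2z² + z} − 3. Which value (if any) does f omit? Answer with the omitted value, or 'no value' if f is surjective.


Little Picard bounds the complement of f(ℂ) to at most one point.
The exponent g(z) = 2z² + z is a nonconstant polynomial, hence surjective onto ℂ. So e^{g(z)} takes every value in {e^w : w ∈ ℂ} = ℂ ∖ {0}. Adding -3 shifts the range to ℂ ∖ {-3}. f omits exactly -3.

Omitted value: -3.


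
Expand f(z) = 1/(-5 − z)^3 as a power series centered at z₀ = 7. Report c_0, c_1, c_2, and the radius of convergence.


Let w = z − z₀, so z = z₀ + w.
Then -5 − z = -5 − (z₀ + w) = (-5 − z₀) − w = -12 − w.
f(z) = 1/(-12 − w)^3 = (1/(-12)^3) · (1 − w/(-12))^{−3}.
By the binomial series (1−u)^{−3} = Σ_{n≥0} C(n+2, 2) u^n for |u|<1, with u = w/(-12):
  c_n = C(n+2, 2) / (-12)^(n+3).
  c_0 = 1/(-12)^3 = -1/1728.
  c_1 = 3/(-12)^4 = 1/6912.
  c_2 = 6/(-12)^5 = -1/41472.
The series is valid for |w/d| < 1, i.e. |z − z₀| < |d|.
Radius of convergence: R = |-5 − z₀| = |-12| = 12 (distance from z₀ to the singularity z = -5).

c_0 = -1/1728, c_1 = 1/6912, c_2 = -1/41472; R = 12.


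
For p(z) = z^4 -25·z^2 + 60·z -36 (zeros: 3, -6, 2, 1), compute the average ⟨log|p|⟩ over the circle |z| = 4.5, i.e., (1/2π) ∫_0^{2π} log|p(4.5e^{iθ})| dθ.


Zeros: -6, 1, 2, 3; r = 4.5.
Inside |z| < r: 1, 2, 3. Outside (|z| ≥ r): -6.
p(0) = -36, so log|p(0)| = log(36) = 3.5835.
Apply Jensen: I(r) = log|p(0)| + Σ_k log(r/|z_k|), summed over zeros inside |z| < r.
  log(r/|z_k|) for z_k = 3: log(4.5/3) = 0.4055
  log(r/|z_k|) for z_k = 2: log(4.5/2) = 0.8109
  log(r/|z_k|) for z_k = 1: log(4.5/1) = 1.5041
  Outside zeros (-6) contribute nothing to the Jensen sum.
Sum over inside zeros: 2.7205.
I(r) = log|p(0)| + (inside sum) = 3.5835 + 2.7205 = 6.3040.
Note: since some zeros are outside |z| ≤ r, the simplified n·log(r) form does NOT apply — only the inside zeros contribute.

I(r) ≈ 6.3040.


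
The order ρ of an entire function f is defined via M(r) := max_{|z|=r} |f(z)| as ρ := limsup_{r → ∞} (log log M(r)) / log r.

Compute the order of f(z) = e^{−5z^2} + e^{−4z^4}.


Each summand is entire of order 2 and 4 respectively (as in the single-exponential case). The order of a sum is at most the max of the orders, so ρ ≤ 4. For the lower bound: on |z|=r choose arg z so that -4z^4 is real positive; then |e^{-4z^4}| = e^{4r^4} while |e^{-5z^2}| ≤ e^{5r^2} = o(e^{4r^4}). So |f| ≥ e^{4r^4}(1 − o(1)) and ρ ≥ 4. Hence ρ = max(2, 4) = 4.
Therefore ρ = 4.

Order ρ = 4.


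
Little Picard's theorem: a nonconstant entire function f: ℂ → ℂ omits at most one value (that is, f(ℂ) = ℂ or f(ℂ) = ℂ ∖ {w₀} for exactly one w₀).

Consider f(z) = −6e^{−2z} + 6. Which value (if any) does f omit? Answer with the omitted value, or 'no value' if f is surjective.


Little Picard bounds the complement of f(ℂ) to at most one point.
e^{−2z} is never zero on ℂ, so -6·e^{−2z} takes every value in ℂ ∖ {0}. Adding 6 shifts the range to ℂ ∖ {6}. Thus f omits exactly the value 6.

Omitted value: 6.


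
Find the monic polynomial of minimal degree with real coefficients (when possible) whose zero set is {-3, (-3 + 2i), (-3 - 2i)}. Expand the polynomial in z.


The polynomial is p(z) = ∏_{α ∈ S} (z − α), where S = {-3, (-3 + 2i), (-3 - 2i)}.
Expanding the product yields: p(z) = z^3 + 9·z^2 + 31·z + 39.
Note conjugate pairs combine to real quadratics: (z − (-3+2i))(z − (-3−2i)) = z² + 6z + 13.
The resulting polynomial has degree 3 and real coefficients as required.

p(z) = z^3 + 9·z^2 + 31·z + 39.


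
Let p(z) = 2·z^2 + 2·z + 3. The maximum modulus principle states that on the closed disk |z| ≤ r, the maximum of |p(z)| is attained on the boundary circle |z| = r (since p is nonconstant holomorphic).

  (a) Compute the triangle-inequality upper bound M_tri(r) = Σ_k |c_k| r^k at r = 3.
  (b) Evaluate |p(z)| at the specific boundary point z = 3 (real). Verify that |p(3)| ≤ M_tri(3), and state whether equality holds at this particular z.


Coefficients: c_0 = 3, c_1 = 2, c_2 = 2. Radius r = 3.
Part (a). Triangle bound: M_tri(r) = Σ_k |c_k| r^k
  = |3|·3^0 + |2|·3^1 + |2|·3^2
  = 3 + 6 + 18 = 27.
This bounds M(r) := max_{|z|=r} |p(z)| from above; equality holds iff all terms c_k z^k can be made to align in phase at a single z on |z|=r.
Part (b). At z = 3 (real, on the circle |z| = r):
  p(3) = (3)·3^0 + (2)·3^1 + (2)·3^2 = 27.
  |p(3)| = 27.
Since all nonzero coefficients share the same sign, |p(3)| = 27 = M_tri(3); the triangle bound is attained at z = 3, so in fact M(r) = 27.

M_tri(3) = 27; |p(3)| = 27; equality at z=3: yes.


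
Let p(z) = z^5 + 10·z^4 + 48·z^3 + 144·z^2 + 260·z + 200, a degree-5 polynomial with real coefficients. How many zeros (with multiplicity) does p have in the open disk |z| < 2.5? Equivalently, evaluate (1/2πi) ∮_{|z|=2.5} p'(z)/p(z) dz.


The zeros of p are: (-3 + 1i), (-3 - 1i), -2, (-1 + 3i), (-1 - 3i).
Their magnitudes are: 3.162, 3.162, 2, 3.162, 3.162.
Zeros with |z| < R = 2.5: -2.
Count = 1.
By the argument principle, (1/2πi) ∮_{|z|=R} p'(z)/p(z) dz equals exactly this count.

Number of zeros inside |z| < 2.5: 1.


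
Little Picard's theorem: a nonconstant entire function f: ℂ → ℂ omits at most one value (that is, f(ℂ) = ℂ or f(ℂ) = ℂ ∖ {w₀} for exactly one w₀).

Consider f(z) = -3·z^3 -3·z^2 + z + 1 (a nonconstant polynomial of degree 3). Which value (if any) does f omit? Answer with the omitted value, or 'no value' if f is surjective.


Little Picard bounds the complement of f(ℂ) to at most one point.
For every w ∈ ℂ, the equation p(z) − w = 0 is a nonconstant polynomial in z and hence has at least one root by the fundamental theorem of algebra. So p is surjective onto ℂ, omitting no value.

Omitted value: no value.


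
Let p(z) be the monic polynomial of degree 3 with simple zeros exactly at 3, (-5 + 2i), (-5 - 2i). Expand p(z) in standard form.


The polynomial is p(z) = ∏_{α ∈ S} (z − α), where S = {3, (-5 + 2i), (-5 - 2i)}.
Expanding the product yields: p(z) = z^3 + 7·z^2 -z -87.
Note conjugate pairs combine to real quadratics: (z − (-5+2i))(z − (-5−2i)) = z² + 10z + 29.
The resulting polynomial has degree 3 and real coefficients as required.

p(z) = z^3 + 7·z^2 -z -87.


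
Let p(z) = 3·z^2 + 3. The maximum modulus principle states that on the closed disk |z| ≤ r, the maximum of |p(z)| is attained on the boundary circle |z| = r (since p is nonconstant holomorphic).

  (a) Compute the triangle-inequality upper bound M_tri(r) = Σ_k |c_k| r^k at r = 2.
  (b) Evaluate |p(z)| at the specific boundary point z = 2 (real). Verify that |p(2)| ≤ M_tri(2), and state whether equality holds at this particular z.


Coefficients: c_0 = 3, c_1 = 0, c_2 = 3. Radius r = 2.
Part (a). Triangle bound: M_tri(r) = Σ_k |c_k| r^k
  = |3|·2^0 + |0|·2^1 + |3|·2^2
  = 3 + 0 + 12 = 15.
This bounds M(r) := max_{|z|=r} |p(z)| from above; equality holds iff all terms c_k z^k can be made to align in phase at a single z on |z|=r.
Part (b). At z = 2 (real, on the circle |z| = r):
  p(2) = (3)·2^0 + (0)·2^1 + (3)·2^2 = 15.
  |p(2)| = 15.
Since all nonzero coefficients share the same sign, |p(2)| = 15 = M_tri(2); the triangle bound is attained at z = 2, so in fact M(r) = 15.

M_tri(2) = 15; |p(2)| = 15; equality at z=2: yes.


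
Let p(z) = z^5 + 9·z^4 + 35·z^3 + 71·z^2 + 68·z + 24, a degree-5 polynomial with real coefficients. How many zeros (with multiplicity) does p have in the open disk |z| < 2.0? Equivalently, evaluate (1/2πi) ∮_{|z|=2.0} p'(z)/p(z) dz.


The zeros of p are: -3, -1, -1, (-2 + 2i), (-2 - 2i).
Their magnitudes are: 3, 1, 1, 2.828, 2.828.
Zeros with |z| < R = 2.0: -1, -1.
Count = 2.
By the argument principle, (1/2πi) ∮_{|z|=R} p'(z)/p(z) dz equals exactly this count.

Number of zeros inside |z| < 2.0: 2.


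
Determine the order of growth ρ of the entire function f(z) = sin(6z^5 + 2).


Write sin(w) = (e^{iw} ± e^{−iw})/(2 or 2i), so |sin(w)| ≤ e^{|w|}. With w = 6z^5 + 2, |w| ≤ 6r^5 + 2 on |z|=r, giving M(r) ≤ e^{6r^5 + 2} and ρ ≤ 5. For the lower bound, choose z on |z|=r with 6z^5 purely imaginary of modulus 6r^5; then |sin(6z^5 + 2)| grows like e^{6r^5}/2, so ρ ≥ 5. Hence ρ = 5.
Therefore ρ = 5.

Order ρ = 5.


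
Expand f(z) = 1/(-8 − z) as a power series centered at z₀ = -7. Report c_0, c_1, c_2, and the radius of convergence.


Let w = z − z₀, so z = z₀ + w.
Then -8 − z = -8 − (z₀ + w) = (-8 − z₀) − w = -1 − w.
f(z) = 1/(-1 − w) = (1/(-1)) · 1/(1 − w/(-1)) = Σ_{n≥0} w^n / (-1)^(n+1).
So c_n = 1/(-1)^(n+1):
  c_0 = 1/(-1)^1 = -1.
  c_1 = 1/(-1)^2 = 1.
  c_2 = 1/(-1)^3 = -1.
The series is valid for |w/d| < 1, i.e. |z − z₀| < |d|.
Radius of convergence: R = |-8 − z₀| = |-1| = 1 (distance from z₀ to the singularity z = -8).

c_0 = -1, c_1 = 1, c_2 = -1; R = 1.


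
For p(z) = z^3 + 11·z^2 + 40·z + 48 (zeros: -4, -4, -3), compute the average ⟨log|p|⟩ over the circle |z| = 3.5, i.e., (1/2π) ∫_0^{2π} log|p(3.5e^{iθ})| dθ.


Zeros: -4, -4, -3; r = 3.5.
Inside |z| < r: -3. Outside (|z| ≥ r): -4, -4.
p(0) = 48, so log|p(0)| = log(48) = 3.8712.
Apply Jensen: I(r) = log|p(0)| + Σ_k log(r/|z_k|), summed over zeros inside |z| < r.
  log(r/|z_k|) for z_k = -3: log(3.5/3) = 0.1542
  Outside zeros (-4, -4) contribute nothing to the Jensen sum.
Sum over inside zeros: 0.1542.
I(r) = log|p(0)| + (inside sum) = 3.8712 + 0.1542 = 4.0254.
Note: since some zeros are outside |z| ≤ r, the simplified n·log(r) form does NOT apply — only the inside zeros contribute.

I(r) ≈ 4.0254.


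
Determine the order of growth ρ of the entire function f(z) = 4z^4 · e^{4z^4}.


M(r) = max_{|z|=r} |4|·|z|^4·|e^{4z^4}| = 4·r^4 · e^{4r^4} (the factors attain their maxima compatibly on |z|=r). Then log M(r) = log 4 + 4·log r + 4r^4, dominated by the last term, so log log M(r) ~ 4·log r. The polynomial factor 4z^4 contributes only a log r term and does not affect the order. ρ = 4.
Therefore ρ = 4.

Order ρ = 4.


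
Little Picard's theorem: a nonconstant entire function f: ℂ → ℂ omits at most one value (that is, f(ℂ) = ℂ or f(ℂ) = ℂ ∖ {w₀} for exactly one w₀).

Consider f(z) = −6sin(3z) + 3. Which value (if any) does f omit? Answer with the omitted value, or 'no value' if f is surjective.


Little Picard bounds the complement of f(ℂ) to at most one point.
sin is entire and surjective onto ℂ: for every w ∈ ℂ, sin(ζ) = w has a solution ζ ∈ ℂ (e.g., via the complex inverse arcsin). With ζ = 3z this gives z = ζ/(3). Then -6·sin(3z) takes every value in -6·ℂ = ℂ, and adding 3 is a bijection of ℂ. So f is surjective and omits no value. (Note: only on the real line is sin bounded by [−1, 1].)

Omitted value: no value.


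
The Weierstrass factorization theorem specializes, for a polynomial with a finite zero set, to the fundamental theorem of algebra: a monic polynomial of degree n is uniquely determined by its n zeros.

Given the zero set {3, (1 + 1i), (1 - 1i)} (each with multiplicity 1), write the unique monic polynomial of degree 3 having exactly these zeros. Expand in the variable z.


The polynomial is p(z) = ∏_{α ∈ S} (z − α), where S = {3, (1 + 1i), (1 - 1i)}.
Expanding the product yields: p(z) = z^3 -5·z^2 + 8·z -6.
Note conjugate pairs combine to real quadratics: (z − (1+1i))(z − (1−1i)) = z² − 2z + 2.
The resulting polynomial has degree 3 and real coefficients as required.

p(z) = z^3 -5·z^2 + 8·z -6.


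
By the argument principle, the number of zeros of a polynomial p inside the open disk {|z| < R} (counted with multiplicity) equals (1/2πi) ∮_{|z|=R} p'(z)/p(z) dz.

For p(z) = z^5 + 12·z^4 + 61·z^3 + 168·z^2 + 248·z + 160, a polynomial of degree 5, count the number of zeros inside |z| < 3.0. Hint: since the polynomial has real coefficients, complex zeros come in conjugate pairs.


The zeros of p are: (-2 + 1i), (-2 - 1i), -4, (-2 + 2i), (-2 - 2i).
Their magnitudes are: 2.236, 2.236, 4, 2.828, 2.828.
Zeros with |z| < R = 3.0: (-2 + 1i), (-2 - 1i), (-2 + 2i), (-2 - 2i).
Count = 4.
By the argument principle, (1/2πi) ∮_{|z|=R} p'(z)/p(z) dz equals exactly this count.

Number of zeros inside |z| < 3.0: 4.


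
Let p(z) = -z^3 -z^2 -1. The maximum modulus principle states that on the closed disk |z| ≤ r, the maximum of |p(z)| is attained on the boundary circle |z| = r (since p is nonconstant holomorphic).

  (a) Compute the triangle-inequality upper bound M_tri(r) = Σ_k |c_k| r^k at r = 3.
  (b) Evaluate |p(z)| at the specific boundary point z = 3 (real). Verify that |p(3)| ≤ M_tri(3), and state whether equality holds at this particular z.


Coefficients: c_0 = -1, c_1 = 0, c_2 = -1, c_3 = -1. Radius r = 3.
Part (a). Triangle bound: M_tri(r) = Σ_k |c_k| r^k
  = |-1|·3^0 + |0|·3^1 + |-1|·3^2 + |-1|·3^3
  = 1 + 0 + 9 + 27 = 37.
This bounds M(r) := max_{|z|=r} |p(z)| from above; equality holds iff all terms c_k z^k can be made to align in phase at a single z on |z|=r.
Part (b). At z = 3 (real, on the circle |z| = r):
  p(3) = (-1)·3^0 + (0)·3^1 + (-1)·3^2 + (-1)·3^3 = -37.
  |p(3)| = 37.
Since all nonzero coefficients share the same sign, |p(3)| = 37 = M_tri(3); the triangle bound is attained at z = 3, so in fact M(r) = 37.

M_tri(3) = 37; |p(3)| = 37; equality at z=3: yes.


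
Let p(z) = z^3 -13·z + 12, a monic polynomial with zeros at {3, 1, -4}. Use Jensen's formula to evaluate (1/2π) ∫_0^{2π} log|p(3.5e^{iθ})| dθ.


Zeros: -4, 1, 3; r = 3.5.
Inside |z| < r: 1, 3. Outside (|z| ≥ r): -4.
p(0) = 12, so log|p(0)| = log(12) = 2.4849.
Apply Jensen: I(r) = log|p(0)| + Σ_k log(r/|z_k|), summed over zeros inside |z| < r.
  log(r/|z_k|) for z_k = 3: log(3.5/3) = 0.1542
  log(r/|z_k|) for z_k = 1: log(3.5/1) = 1.2528
  Outside zeros (-4) contribute nothing to the Jensen sum.
Sum over inside zeros: 1.4069.
I(r) = log|p(0)| + (inside sum) = 2.4849 + 1.4069 = 3.8918.
Note: since some zeros are outside |z| ≤ r, the simplified n·log(r) form does NOT apply — only the inside zeros contribute.

I(r) ≈ 3.8918.


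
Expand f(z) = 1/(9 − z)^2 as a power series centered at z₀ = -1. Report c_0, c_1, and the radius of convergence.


Let w = z − z₀, so z = z₀ + w.
Then 9 − z = 9 − (z₀ + w) = (9 − z₀) − w = 10 − w.
f(z) = 1/(10 − w)^2 = (1/(10)^2) · (1 − w/(10))^{−2}.
By the binomial series (1−u)^{−2} = Σ_{n≥0} C(n+1, 1) u^n for |u|<1, with u = w/(10):
  c_n = C(n+1, 1) / (10)^(n+2).
  c_0 = 1/(10)^2 = 1/100.
  c_1 = 2/(10)^3 = 1/500.
The series is valid for |w/d| < 1, i.e. |z − z₀| < |d|.
Radius of convergence: R = |9 − z₀| = |10| = 10 (distance from z₀ to the singularity z = 9).

c_0 = 1/100, c_1 = 1/500; R = 10.


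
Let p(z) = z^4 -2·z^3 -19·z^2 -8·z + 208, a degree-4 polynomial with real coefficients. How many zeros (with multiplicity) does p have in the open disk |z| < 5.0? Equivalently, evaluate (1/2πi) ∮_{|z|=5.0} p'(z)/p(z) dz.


The zeros of p are: (-3 + 2i), (-3 - 2i), 4, 4.
Their magnitudes are: 3.606, 3.606, 4, 4.
Zeros with |z| < R = 5.0: (-3 + 2i), (-3 - 2i), 4, 4.
Count = 4.
By the argument principle, (1/2πi) ∮_{|z|=R} p'(z)/p(z) dz equals exactly this count.

Number of zeros inside |z| < 5.0: 4.


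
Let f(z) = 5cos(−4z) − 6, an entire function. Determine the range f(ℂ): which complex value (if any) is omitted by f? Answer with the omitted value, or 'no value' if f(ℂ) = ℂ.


Little Picard bounds the complement of f(ℂ) to at most one point.
cos is entire and surjective onto ℂ: for every w ∈ ℂ, cos(ζ) = w has a solution ζ ∈ ℂ (e.g., via the complex inverse arccos). With ζ = −4z this gives z = ζ/(-4). Then 5·cos(−4z) takes every value in 5·ℂ = ℂ, and adding -6 is a bijection of ℂ. So f is surjective and omits no value. (Note: only on the real line is cos bounded by [−1, 1].)

Omitted value: no value.


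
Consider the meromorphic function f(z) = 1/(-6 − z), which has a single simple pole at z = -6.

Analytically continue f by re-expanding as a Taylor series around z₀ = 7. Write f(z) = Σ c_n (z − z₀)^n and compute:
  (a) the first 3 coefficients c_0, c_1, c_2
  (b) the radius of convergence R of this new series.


Let w = z − z₀, so z = z₀ + w.
Then -6 − z = -6 − (z₀ + w) = (-6 − z₀) − w = -13 − w.
f(z) = 1/(-13 − w) = (1/(-13)) · 1/(1 − w/(-13)) = Σ_{n≥0} w^n / (-13)^(n+1).
So c_n = 1/(-13)^(n+1):
  c_0 = 1/(-13)^1 = -1/13.
  c_1 = 1/(-13)^2 = 1/169.
  c_2 = 1/(-13)^3 = -1/2197.
The series is valid for |w/d| < 1, i.e. |z − z₀| < |d|.
Radius of convergence: R = |-6 − z₀| = |-13| = 13 (distance from z₀ to the singularity z = -6).

c_0 = -1/13, c_1 = 1/169, c_2 = -1/2197; R = 13.


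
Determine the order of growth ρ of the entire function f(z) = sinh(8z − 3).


sinh(w) is a linear combination of e^{iw} and e^{−iw} (or e^w, e^{−w} in the hyperbolic case), so |sinh(w)| ≤ e^{|w|}. With w = 8z − 3, |w| ≤ 8|z| + 3 = 8r + 3 on |z| = r, giving M(r) ≤ e^{8r + 3}, so ρ ≤ 1. On a suitable ray (z = it for sin/cos; z = t for sinh/cosh, t real → ∞), |sinh(8z − 3)| grows like e^{8|t|}/2, so ρ ≥ 1. Hence ρ = 1.
Therefore ρ = 1.

Order ρ = 1.


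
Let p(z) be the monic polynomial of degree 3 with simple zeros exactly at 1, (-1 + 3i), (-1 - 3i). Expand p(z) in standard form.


The polynomial is p(z) = ∏_{α ∈ S} (z − α), where S = {1, (-1 + 3i), (-1 - 3i)}.
Expanding the product yields: p(z) = z^3 + z^2 + 8·z -10.
Note conjugate pairs combine to real quadratics: (z − (-1+3i))(z − (-1−3i)) = z² + 2z + 10.
The resulting polynomial has degree 3 and real coefficients as required.

p(z) = z^3 + z^2 + 8·z -10.


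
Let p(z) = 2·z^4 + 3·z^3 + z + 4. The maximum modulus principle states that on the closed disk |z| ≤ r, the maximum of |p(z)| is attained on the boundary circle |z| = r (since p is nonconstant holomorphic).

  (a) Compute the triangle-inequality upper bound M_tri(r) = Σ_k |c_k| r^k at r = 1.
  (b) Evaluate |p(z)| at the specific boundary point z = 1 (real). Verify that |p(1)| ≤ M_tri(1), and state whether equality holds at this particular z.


Coefficients: c_0 = 4, c_1 = 1, c_2 = 0, c_3 = 3, c_4 = 2. Radius r = 1.
Part (a). Triangle bound: M_tri(r) = Σ_k |c_k| r^k
  = |4|·1^0 + |1|·1^1 + |0|·1^2 + |3|·1^3 + |2|·1^4
  = 4 + 1 + 0 + 3 + 2 = 10.
This bounds M(r) := max_{|z|=r} |p(z)| from above; equality holds iff all terms c_k z^k can be made to align in phase at a single z on |z|=r.
Part (b). At z = 1 (real, on the circle |z| = r):
  p(1) = (4)·1^0 + (1)·1^1 + (0)·1^2 + (3)·1^3 + (2)·1^4 = 10.
  |p(1)| = 10.
Since all nonzero coefficients share the same sign, |p(1)| = 10 = M_tri(1); the triangle bound is attained at z = 1, so in fact M(r) = 10.

M_tri(1) = 10; |p(1)| = 10; equality at z=1: yes.


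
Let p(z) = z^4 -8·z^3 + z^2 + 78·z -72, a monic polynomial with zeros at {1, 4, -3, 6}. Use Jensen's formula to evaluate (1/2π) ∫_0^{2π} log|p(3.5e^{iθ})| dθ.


Zeros: -3, 1, 4, 6; r = 3.5.
Inside |z| < r: -3, 1. Outside (|z| ≥ r): 4, 6.
p(0) = -72, so log|p(0)| = log(72) = 4.2767.
Apply Jensen: I(r) = log|p(0)| + Σ_k log(r/|z_k|), summed over zeros inside |z| < r.
  log(r/|z_k|) for z_k = 1: log(3.5/1) = 1.2528
  log(r/|z_k|) for z_k = -3: log(3.5/3) = 0.1542
  Outside zeros (4, 6) contribute nothing to the Jensen sum.
Sum over inside zeros: 1.4069.
I(r) = log|p(0)| + (inside sum) = 4.2767 + 1.4069 = 5.6836.
Note: since some zeros are outside |z| ≤ r, the simplified n·log(r) form does NOT apply — only the inside zeros contribute.

I(r) ≈ 5.6836.


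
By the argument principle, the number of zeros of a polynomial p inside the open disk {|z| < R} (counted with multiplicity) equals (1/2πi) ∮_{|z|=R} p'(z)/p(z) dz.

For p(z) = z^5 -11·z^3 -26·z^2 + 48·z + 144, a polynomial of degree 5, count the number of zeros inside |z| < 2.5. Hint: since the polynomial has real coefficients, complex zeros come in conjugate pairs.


The zeros of p are: (-2 + 2i), (-2 - 2i), 3, 3, -2.
Their magnitudes are: 2.828, 2.828, 3, 3, 2.
Zeros with |z| < R = 2.5: -2.
Count = 1.
By the argument principle, (1/2πi) ∮_{|z|=R} p'(z)/p(z) dz equals exactly this count.

Number of zeros inside |z| < 2.5: 1.


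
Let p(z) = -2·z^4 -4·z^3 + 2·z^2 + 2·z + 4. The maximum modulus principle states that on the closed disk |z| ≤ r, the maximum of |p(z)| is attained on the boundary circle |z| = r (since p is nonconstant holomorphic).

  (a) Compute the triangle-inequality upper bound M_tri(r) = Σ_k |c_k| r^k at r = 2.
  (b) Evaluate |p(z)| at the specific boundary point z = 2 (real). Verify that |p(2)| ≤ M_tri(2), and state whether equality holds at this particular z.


Coefficients: c_0 = 4, c_1 = 2, c_2 = 2, c_3 = -4, c_4 = -2. Radius r = 2.
Part (a). Triangle bound: M_tri(r) = Σ_k |c_k| r^k
  = |4|·2^0 + |2|·2^1 + |2|·2^2 + |-4|·2^3 + |-2|·2^4
  = 4 + 4 + 8 + 32 + 32 = 80.
This bounds M(r) := max_{|z|=r} |p(z)| from above; equality holds iff all terms c_k z^k can be made to align in phase at a single z on |z|=r.
Part (b). At z = 2 (real, on the circle |z| = r):
  p(2) = (4)·2^0 + (2)·2^1 + (2)·2^2 + (-4)·2^3 + (-2)·2^4 = -48.
  |p(2)| = 48.
Check: |p(2)| = 48 ≤ 80 = M_tri(2). ✓ Equality does not hold at z = 2 (the coefficients have mixed signs, so the terms do not all align in phase there).

M_tri(2) = 80; |p(2)| = 48; equality at z=2: no.
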